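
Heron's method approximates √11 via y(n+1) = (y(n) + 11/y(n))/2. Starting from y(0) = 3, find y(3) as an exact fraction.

79201/23880

y(1) = (3 + 11/3)/2 = 10/3.
y(2) = (10/3 + 11/(10/3))/2 = 199/60.
y(3) = (199/60 + 11/(199/60))/2 = 79201/23880.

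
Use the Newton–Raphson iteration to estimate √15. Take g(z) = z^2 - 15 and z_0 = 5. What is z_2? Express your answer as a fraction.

31/8

g'(z) = 2z.
g(5) = 10, g'(5) = 10, so z_1 = 5 - 10/10 = 4.
g(4) = 1, g'(4) = 8, so z_2 = 4 - 1/8 = 31/8.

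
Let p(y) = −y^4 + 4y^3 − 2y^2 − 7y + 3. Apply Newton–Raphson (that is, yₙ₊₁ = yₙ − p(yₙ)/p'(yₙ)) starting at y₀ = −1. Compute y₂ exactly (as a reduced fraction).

p'(y) = −4y^3 + 12y^2 − 4y − 7.
p(−1) = 3, p'(−1) = 13, so y₁ = (−1) − 3/13 = −16/13.
p(−16/13) = −33309/28561, p'(−16/13) = 51757/2197, so y₂ = (−16/13) − (−33309/28561)/(51757/2197) = −794803/672841.

−794803/672841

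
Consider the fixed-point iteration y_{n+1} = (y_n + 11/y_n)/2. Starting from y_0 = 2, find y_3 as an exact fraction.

319201/96240

y_1 = (2 + 11/2)/2 = 15/4.
y_2 = (15/4 + 11/(15/4))/2 = 401/120.
y_3 = (401/120 + 11/(401/120))/2 = 319201/96240.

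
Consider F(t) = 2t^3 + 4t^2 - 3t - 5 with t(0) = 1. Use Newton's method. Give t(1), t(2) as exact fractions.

F'(t) = 6t^2 + 8t - 3.
F(1) = -2, F'(1) = 11, so t(1) = 1 - (-2)/11 = 13/11.
F(13/11) = 456/1331, F'(13/11) = 1795/121, so t(2) = (13/11) - (456/1331)/(1795/121) = 22879/19745.

t(1) = 13/11, t(2) = 22879/19745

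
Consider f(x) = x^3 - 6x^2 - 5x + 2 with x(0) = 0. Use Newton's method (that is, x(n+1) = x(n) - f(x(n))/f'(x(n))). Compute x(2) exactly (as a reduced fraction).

f'(x) = 3x^2 - 12x - 5.
f(0) = 2, f'(0) = -5, so x(1) = 0 - 2/(-5) = 2/5.
f(2/5) = -112/125, f'(2/5) = -233/25, so x(2) = (2/5) - (-112/125)/(-233/25) = 354/1165.

354/1165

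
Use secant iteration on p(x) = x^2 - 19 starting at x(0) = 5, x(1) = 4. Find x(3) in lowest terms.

p(5) = 6, p(4) = -3. x(2) = 4 - (-3)·(4 - 5)/((-3) - 6) = 13/3.
p(4) = -3, p(13/3) = -2/9. x(3) = (13/3) - (-2/9)·((13/3) - 4)/((-2/9) - (-3)) = 109/25.

109/25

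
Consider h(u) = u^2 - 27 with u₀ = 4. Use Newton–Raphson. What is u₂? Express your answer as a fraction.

3577/688

h'(u) = 2u.
h(4) = -11, h'(4) = 8, so u₁ = 4 - (-11)/8 = 43/8.
h(43/8) = 121/64, h'(43/8) = 43/4, so u₂ = (43/8) - (121/64)/(43/4) = 3577/688.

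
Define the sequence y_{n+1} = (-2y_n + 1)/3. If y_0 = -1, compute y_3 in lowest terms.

y_1 = (-2·(-1) + 1)/3 = 1.
y_2 = (-2·1 + 1)/3 = -1/3.
y_3 = (-2·(-1/3) + 1)/3 = 5/9.

5/9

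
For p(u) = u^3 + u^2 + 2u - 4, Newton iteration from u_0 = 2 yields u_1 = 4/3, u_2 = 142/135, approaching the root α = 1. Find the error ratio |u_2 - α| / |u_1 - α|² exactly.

u_1 - α = 4/3 - 1 = 1/3, so |u_1 - α| = 1/3.
u_2 - α = 142/135 - 1 = 7/135, so |u_2 - α| = 7/135.
|u_1 - α|² = 1/9.
Ratio = (7/135) / (1/9) = 7/15.

7/15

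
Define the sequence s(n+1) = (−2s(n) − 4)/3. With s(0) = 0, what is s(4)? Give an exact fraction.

s(1) = (−2·0 − 4)/3 = −4/3.
s(2) = (−2·(−4/3) − 4)/3 = −4/9.
s(3) = (−2·(−4/9) − 4)/3 = −28/27.
s(4) = (−2·(−28/27) − 4)/3 = −52/81.

−52/81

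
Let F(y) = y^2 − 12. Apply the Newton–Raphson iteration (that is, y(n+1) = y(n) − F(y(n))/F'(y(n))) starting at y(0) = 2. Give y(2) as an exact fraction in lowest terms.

F'(y) = 2y.
F(2) = −8, F'(2) = 4, so y(1) = 2 − (−8)/4 = 4.
F(4) = 4, F'(4) = 8, so y(2) = 4 − 4/8 = 7/2.

7/2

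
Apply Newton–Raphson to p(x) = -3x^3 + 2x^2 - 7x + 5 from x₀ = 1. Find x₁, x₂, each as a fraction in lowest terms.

p'(x) = -9x^2 + 4x - 7.
p(1) = -3, p'(1) = -12, so x₁ = 1 - (-3)/(-12) = 3/4.
p(3/4) = -25/64, p'(3/4) = -145/16, so x₂ = (3/4) - (-25/64)/(-145/16) = 41/58.

x₁ = 3/4, x₂ = 41/58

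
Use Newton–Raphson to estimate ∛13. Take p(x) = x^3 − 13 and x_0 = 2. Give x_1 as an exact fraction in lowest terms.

29/12

p'(x) = 3x^2.
p(2) = −5, p'(2) = 12, so x_1 = 2 − (−5)/12 = 29/12.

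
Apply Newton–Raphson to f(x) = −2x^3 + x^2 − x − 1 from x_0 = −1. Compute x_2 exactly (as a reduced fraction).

−71/135

f'(x) = −6x^2 + 2x − 1.
f(−1) = 3, f'(−1) = −9, so x_1 = (−1) − 3/(−9) = −2/3.
f(−2/3) = 19/27, f'(−2/3) = −5, so x_2 = (−2/3) − (19/27)/(−5) = −71/135.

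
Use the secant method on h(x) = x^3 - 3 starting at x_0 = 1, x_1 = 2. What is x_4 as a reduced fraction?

20671423/14273229

h(1) = -2, h(2) = 5. x_2 = 2 - 5·(2 - 1)/(5 - (-2)) = 9/7.
h(2) = 5, h(9/7) = -300/343. x_3 = (9/7) - (-300/343)·((9/7) - 2)/((-300/343) - 5) = 561/403.
h(9/7) = -300/343, h(561/403) = -19794000/65450827. x_4 = (561/403) - (-19794000/65450827)·((561/403) - (9/7))/((-19794000/65450827) - (-300/343)) = 20671423/14273229.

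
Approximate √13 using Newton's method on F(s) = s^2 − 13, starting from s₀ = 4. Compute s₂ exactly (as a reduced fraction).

1673/464

F'(s) = 2s.
F(4) = 3, F'(4) = 8, so s₁ = 4 − 3/8 = 29/8.
F(29/8) = 9/64, F'(29/8) = 29/4, so s₂ = (29/8) − (9/64)/(29/4) = 1673/464.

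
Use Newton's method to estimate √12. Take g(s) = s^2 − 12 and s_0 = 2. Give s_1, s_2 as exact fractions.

s_1 = 4, s_2 = 7/2

g'(s) = 2s.
g(2) = −8, g'(2) = 4, so s_1 = 2 − (−8)/4 = 4.
g(4) = 4, g'(4) = 8, so s_2 = 4 − 4/8 = 7/2.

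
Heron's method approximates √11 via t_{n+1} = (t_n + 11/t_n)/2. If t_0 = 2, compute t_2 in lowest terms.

401/120

t_1 = (2 + 11/2)/2 = 15/4.
t_2 = (15/4 + 11/(15/4))/2 = 401/120.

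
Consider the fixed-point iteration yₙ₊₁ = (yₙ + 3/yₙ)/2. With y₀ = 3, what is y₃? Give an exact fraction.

y₁ = (3 + 3/3)/2 = 2.
y₂ = (2 + 3/2)/2 = 7/4.
y₃ = (7/4 + 3/(7/4))/2 = 97/56.

97/56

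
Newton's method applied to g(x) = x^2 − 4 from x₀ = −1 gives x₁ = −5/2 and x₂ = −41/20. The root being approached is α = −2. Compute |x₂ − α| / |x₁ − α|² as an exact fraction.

x₁ − α = −5/2 − (−2) = −5/2 + 2 = −1/2, so |x₁ − α| = 1/2.
x₂ − α = −41/20 − (−2) = −41/20 + 2 = −1/20, so |x₂ − α| = 1/20.
|x₁ − α|² = 1/4.
Ratio = (1/20) / (1/4) = 1/5.

1/5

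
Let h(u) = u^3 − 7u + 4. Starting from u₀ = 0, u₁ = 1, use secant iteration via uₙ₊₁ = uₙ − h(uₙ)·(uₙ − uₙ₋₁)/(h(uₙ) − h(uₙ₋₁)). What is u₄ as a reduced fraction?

h(0) = 4, h(1) = −2. u₂ = 1 − (−2)·(1 − 0)/((−2) − 4) = 2/3.
h(1) = −2, h(2/3) = −10/27. u₃ = (2/3) − (−10/27)·((2/3) − 1)/((−10/27) − (−2)) = 13/22.
h(2/3) = −10/27, h(13/22) = 745/10648. u₄ = (13/22) − (745/10648)·((13/22) − (2/3))/((745/10648) − (−10/27)) = 15266/25319.

15266/25319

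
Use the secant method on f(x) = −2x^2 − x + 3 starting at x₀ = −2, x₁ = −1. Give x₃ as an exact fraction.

f(−2) = −3, f(−1) = 2. x₂ = (−1) − 2·((−1) − (−2))/(2 − (−3)) = −7/5.
f(−1) = 2, f(−7/5) = 12/25. x₃ = (−7/5) − (12/25)·((−7/5) − (−1))/((12/25) − 2) = −29/19.

−29/19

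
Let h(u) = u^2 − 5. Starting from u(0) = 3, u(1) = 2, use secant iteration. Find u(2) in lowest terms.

h(3) = 4, h(2) = −1. u(2) = 2 − (−1)·(2 − 3)/((−1) − 4) = 11/5.

11/5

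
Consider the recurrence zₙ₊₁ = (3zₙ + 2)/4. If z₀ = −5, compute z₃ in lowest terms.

z₁ = (3·(−5) + 2)/4 = −13/4.
z₂ = (3·(−13/4) + 2)/4 = −31/16.
z₃ = (3·(−31/16) + 2)/4 = −61/64.

−61/64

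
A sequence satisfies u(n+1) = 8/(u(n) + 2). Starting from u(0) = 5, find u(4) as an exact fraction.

u(1) = 8/(5 + 2) = 8/7.
u(2) = 8/(8/7 + 2) = 28/11.
u(3) = 8/(28/11 + 2) = 44/25.
u(4) = 8/(44/25 + 2) = 100/47.

100/47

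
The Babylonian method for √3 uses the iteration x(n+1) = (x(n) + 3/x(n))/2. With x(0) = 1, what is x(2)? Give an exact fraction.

7/4

x(1) = (1 + 3/1)/2 = 2.
x(2) = (2 + 3/2)/2 = 7/4.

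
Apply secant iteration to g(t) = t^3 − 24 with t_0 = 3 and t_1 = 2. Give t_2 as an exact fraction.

g(3) = 3, g(2) = −16. t_2 = 2 − (−16)·(2 − 3)/((−16) − 3) = 54/19.

54/19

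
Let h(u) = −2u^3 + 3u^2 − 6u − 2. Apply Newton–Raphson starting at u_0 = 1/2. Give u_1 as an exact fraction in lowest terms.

−1/2

h'(u) = −6u^2 + 6u − 6.
h(1/2) = −9/2, h'(1/2) = −9/2, so u_1 = (1/2) − (−9/2)/(−9/2) = −1/2.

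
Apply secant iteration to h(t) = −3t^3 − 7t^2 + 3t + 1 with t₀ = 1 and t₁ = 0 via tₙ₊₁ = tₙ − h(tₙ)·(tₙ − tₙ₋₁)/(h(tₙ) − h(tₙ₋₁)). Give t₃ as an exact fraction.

h(1) = −6, h(0) = 1. t₂ = 0 − 1·(0 − 1)/(1 − (−6)) = 1/7.
h(0) = 1, h(1/7) = 438/343. t₃ = (1/7) − (438/343)·((1/7) − 0)/((438/343) − 1) = −49/95.

−49/95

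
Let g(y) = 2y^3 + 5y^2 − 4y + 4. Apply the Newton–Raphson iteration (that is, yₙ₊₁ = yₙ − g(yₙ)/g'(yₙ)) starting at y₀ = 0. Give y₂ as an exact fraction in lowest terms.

g'(y) = 6y^2 + 10y − 4.
g(0) = 4, g'(0) = −4, so y₁ = 0 − 4/(−4) = 1.
g(1) = 7, g'(1) = 12, so y₂ = 1 − 7/12 = 5/12.

5/12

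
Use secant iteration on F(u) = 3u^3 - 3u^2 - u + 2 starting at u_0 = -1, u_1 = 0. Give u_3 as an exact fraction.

-50/17

F(-1) = -3, F(0) = 2. u_2 = 0 - 2·(0 - (-1))/(2 - (-3)) = -2/5.
F(0) = 2, F(-2/5) = 216/125. u_3 = (-2/5) - (216/125)·((-2/5) - 0)/((216/125) - 2) = -50/17.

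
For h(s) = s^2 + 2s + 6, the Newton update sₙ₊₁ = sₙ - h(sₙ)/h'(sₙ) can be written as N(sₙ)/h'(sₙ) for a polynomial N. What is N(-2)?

h'(s) = 2s + 2.
N(s) = s·h'(s) - h(s) = s·(2s + 2) - (s^2 + 2s + 6) = s^2 - 6.
N(-2) = -2.

-2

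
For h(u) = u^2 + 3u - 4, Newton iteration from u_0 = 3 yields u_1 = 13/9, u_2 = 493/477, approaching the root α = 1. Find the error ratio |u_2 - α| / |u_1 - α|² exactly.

9/53

u_1 - α = 13/9 - 1 = 4/9, so |u_1 - α| = 4/9.
u_2 - α = 493/477 - 1 = 16/477, so |u_2 - α| = 16/477.
|u_1 - α|² = 16/81.
Ratio = (16/477) / (16/81) = 9/53.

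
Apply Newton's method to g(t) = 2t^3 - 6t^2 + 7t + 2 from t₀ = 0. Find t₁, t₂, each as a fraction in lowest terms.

g'(t) = 6t^2 - 12t + 7.
g(0) = 2, g'(0) = 7, so t₁ = 0 - 2/7 = -2/7.
g(-2/7) = -184/343, g'(-2/7) = 535/49, so t₂ = (-2/7) - (-184/343)/(535/49) = -886/3745.

t₁ = -2/7, t₂ = -886/3745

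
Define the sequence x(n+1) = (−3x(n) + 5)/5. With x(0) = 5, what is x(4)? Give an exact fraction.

x(1) = (−3·5 + 5)/5 = −2.
x(2) = (−3·(−2) + 5)/5 = 11/5.
x(3) = (−3·(11/5) + 5)/5 = −8/25.
x(4) = (−3·(−8/25) + 5)/5 = 149/125.

149/125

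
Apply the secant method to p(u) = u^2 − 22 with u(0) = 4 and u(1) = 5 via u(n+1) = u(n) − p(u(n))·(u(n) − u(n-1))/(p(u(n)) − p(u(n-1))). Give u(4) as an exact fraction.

p(4) = −6, p(5) = 3. u(2) = 5 − 3·(5 − 4)/(3 − (−6)) = 14/3.
p(5) = 3, p(14/3) = −2/9. u(3) = (14/3) − (−2/9)·((14/3) − 5)/((−2/9) − 3) = 136/29.
p(14/3) = −2/9, p(136/29) = −6/841. u(4) = (136/29) − (−6/841)·((136/29) − (14/3))/((−6/841) − (−2/9)) = 1909/407.

1909/407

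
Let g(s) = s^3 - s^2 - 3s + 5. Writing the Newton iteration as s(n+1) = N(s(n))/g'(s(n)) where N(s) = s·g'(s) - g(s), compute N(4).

g'(s) = 3s^2 - 2s - 3.
N(s) = s·g'(s) - g(s) = s·(3s^2 - 2s - 3) - (s^3 - s^2 - 3s + 5) = 2s^3 - s^2 - 5.
N(4) = 107.

107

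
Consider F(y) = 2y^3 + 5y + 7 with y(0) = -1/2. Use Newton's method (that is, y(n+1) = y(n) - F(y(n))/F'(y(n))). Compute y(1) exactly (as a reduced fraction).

F'(y) = 6y^2 + 5.
F(-1/2) = 17/4, F'(-1/2) = 13/2, so y(1) = (-1/2) - (17/4)/(13/2) = -15/13.

-15/13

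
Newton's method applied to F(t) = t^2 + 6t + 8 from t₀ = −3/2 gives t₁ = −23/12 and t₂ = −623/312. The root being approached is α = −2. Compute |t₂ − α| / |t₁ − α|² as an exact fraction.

t₁ − α = −23/12 − (−2) = −23/12 + 2 = 1/12, so |t₁ − α| = 1/12.
t₂ − α = −623/312 − (−2) = −623/312 + 2 = 1/312, so |t₂ − α| = 1/312.
|t₁ − α|² = 1/144.
Ratio = (1/312) / (1/144) = 6/13.

6/13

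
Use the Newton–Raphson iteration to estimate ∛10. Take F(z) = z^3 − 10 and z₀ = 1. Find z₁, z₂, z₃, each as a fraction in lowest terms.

F'(z) = 3z^2.
F(1) = −9, F'(1) = 3, so z₁ = 1 − (−9)/3 = 4.
F(4) = 54, F'(4) = 48, so z₂ = 4 − 54/48 = 23/8.
F(23/8) = 7047/512, F'(23/8) = 1587/64, so z₃ = (23/8) − (7047/512)/(1587/64) = 4909/2116.

z₁ = 4, z₂ = 23/8, z₃ = 4909/2116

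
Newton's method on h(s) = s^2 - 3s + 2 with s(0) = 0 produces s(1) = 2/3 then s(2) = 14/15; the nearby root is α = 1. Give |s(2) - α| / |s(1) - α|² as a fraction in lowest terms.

s(1) - α = 2/3 - 1 = -1/3, so |s(1) - α| = 1/3.
s(2) - α = 14/15 - 1 = -1/15, so |s(2) - α| = 1/15.
|s(1) - α|² = 1/9.
Ratio = (1/15) / (1/9) = 3/5.

3/5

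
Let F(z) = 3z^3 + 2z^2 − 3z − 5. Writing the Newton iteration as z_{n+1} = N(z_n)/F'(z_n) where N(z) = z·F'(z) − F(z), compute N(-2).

F'(z) = 9z^2 + 4z − 3.
N(z) = z·F'(z) − F(z) = z·(9z^2 + 4z − 3) − (3z^3 + 2z^2 − 3z − 5) = 6z^3 + 2z^2 + 5.
N(-2) = −35.

−35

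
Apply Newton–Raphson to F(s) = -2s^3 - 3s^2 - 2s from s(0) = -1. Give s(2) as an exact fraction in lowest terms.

F'(s) = -6s^2 - 6s - 2.
F(-1) = 1, F'(-1) = -2, so s(1) = (-1) - 1/(-2) = -1/2.
F(-1/2) = 1/2, F'(-1/2) = -1/2, so s(2) = (-1/2) - (1/2)/(-1/2) = 1/2.

1/2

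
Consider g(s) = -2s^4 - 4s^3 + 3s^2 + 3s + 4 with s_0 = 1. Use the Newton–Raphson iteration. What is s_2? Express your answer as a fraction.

g'(s) = -8s^3 - 12s^2 + 6s + 3.
g(1) = 4, g'(1) = -11, so s_1 = 1 - 4/(-11) = 15/11.
g(15/11) = -49616/14641, g'(15/11) = -41817/1331, so s_2 = (15/11) - (-49616/14641)/(-41817/1331) = 577639/459987.

577639/459987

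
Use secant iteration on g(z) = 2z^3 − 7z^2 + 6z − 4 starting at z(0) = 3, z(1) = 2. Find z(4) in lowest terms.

g(3) = 5, g(2) = −4. z(2) = 2 − (−4)·(2 − 3)/((−4) − 5) = 22/9.
g(2) = −4, g(22/9) = −1420/729. z(3) = (22/9) − (−1420/729)·((22/9) − 2)/((−1420/729) − (−4)) = 536/187.
g(22/9) = −1420/729, g(536/187) = 18214340/6539203. z(4) = (536/187) − (18214340/6539203)·((536/187) − (22/9))/((18214340/6539203) − (−1420/729)) = 20800549/7945043.

20800549/7945043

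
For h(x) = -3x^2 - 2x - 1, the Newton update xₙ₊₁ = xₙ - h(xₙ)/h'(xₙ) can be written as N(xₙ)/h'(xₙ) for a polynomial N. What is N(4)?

h'(x) = -6x - 2.
N(x) = x·h'(x) - h(x) = x·(-6x - 2) - (-3x^2 - 2x - 1) = -3x^2 + 1.
N(4) = -47.

-47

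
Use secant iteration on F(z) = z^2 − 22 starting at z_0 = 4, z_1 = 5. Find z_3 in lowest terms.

136/29

F(4) = −6, F(5) = 3. z_2 = 5 − 3·(5 − 4)/(3 − (−6)) = 14/3.
F(5) = 3, F(14/3) = −2/9. z_3 = (14/3) − (−2/9)·((14/3) − 5)/((−2/9) − 3) = 136/29.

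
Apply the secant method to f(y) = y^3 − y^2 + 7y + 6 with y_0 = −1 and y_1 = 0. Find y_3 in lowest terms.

f(−1) = −3, f(0) = 6. y_2 = 0 − 6·(0 − (−1))/(6 − (−3)) = −2/3.
f(0) = 6, f(−2/3) = 16/27. y_3 = (−2/3) − (16/27)·((−2/3) − 0)/((16/27) − 6) = −54/73.

−54/73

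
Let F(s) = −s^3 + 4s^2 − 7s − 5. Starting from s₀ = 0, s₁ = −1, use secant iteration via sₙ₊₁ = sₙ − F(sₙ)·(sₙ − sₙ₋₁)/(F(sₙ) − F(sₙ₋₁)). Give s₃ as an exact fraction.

F(0) = −5, F(−1) = 7. s₂ = (−1) − 7·((−1) − 0)/(7 − (−5)) = −5/12.
F(−1) = 7, F(−5/12) = −2275/1728. s₃ = (−5/12) − (−2275/1728)·((−5/12) − (−1))/((−2275/1728) − 7) = −1045/2053.

−1045/2053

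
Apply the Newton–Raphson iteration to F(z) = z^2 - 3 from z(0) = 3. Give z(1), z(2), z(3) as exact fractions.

z(1) = 2, z(2) = 7/4, z(3) = 97/56

F'(z) = 2z.
F(3) = 6, F'(3) = 6, so z(1) = 3 - 6/6 = 2.
F(2) = 1, F'(2) = 4, so z(2) = 2 - 1/4 = 7/4.
F(7/4) = 1/16, F'(7/4) = 7/2, so z(3) = (7/4) - (1/16)/(7/2) = 97/56.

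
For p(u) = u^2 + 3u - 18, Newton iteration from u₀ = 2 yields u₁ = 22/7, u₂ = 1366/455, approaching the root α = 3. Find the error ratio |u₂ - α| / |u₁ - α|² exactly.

7/65

u₁ - α = 22/7 - 3 = 1/7, so |u₁ - α| = 1/7.
u₂ - α = 1366/455 - 3 = 1/455, so |u₂ - α| = 1/455.
|u₁ - α|² = 1/49.
Ratio = (1/455) / (1/49) = 7/65.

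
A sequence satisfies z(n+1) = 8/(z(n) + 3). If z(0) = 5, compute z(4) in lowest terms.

z(1) = 8/(5 + 3) = 1.
z(2) = 8/(1 + 3) = 2.
z(3) = 8/(2 + 3) = 8/5.
z(4) = 8/(8/5 + 3) = 40/23.

40/23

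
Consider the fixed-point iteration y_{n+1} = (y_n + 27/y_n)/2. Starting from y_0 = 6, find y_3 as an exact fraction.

y_1 = (6 + 27/6)/2 = 21/4.
y_2 = (21/4 + 27/(21/4))/2 = 291/56.
y_3 = (291/56 + 27/(291/56))/2 = 56451/10864.

56451/10864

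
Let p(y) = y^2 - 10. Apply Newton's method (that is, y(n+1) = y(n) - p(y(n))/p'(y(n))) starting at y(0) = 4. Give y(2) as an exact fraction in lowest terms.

p'(y) = 2y.
p(4) = 6, p'(4) = 8, so y(1) = 4 - 6/8 = 13/4.
p(13/4) = 9/16, p'(13/4) = 13/2, so y(2) = (13/4) - (9/16)/(13/2) = 329/104.

329/104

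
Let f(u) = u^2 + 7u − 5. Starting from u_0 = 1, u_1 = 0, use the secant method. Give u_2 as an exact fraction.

5/8

f(1) = 3, f(0) = −5. u_2 = 0 − (−5)·(0 − 1)/((−5) − 3) = 5/8.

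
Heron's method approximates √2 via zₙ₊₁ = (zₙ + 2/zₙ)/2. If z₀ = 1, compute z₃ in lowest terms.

z₁ = (1 + 2/1)/2 = 3/2.
z₂ = (3/2 + 2/(3/2))/2 = 17/12.
z₃ = (17/12 + 2/(17/12))/2 = 577/408.

577/408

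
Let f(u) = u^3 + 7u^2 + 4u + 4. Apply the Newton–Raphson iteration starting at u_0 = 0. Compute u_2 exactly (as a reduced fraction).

f'(u) = 3u^2 + 14u + 4.
f(0) = 4, f'(0) = 4, so u_1 = 0 - 4/4 = -1.
f(-1) = 6, f'(-1) = -7, so u_2 = (-1) - 6/(-7) = -1/7.

-1/7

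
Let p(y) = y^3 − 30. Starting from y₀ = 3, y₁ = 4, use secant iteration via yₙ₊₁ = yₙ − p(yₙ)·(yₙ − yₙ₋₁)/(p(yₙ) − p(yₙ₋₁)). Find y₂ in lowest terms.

p(3) = −3, p(4) = 34. y₂ = 4 − 34·(4 − 3)/(34 − (−3)) = 114/37.

114/37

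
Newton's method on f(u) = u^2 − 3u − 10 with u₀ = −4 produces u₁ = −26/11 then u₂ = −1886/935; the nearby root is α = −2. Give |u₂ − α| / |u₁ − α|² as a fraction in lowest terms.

u₁ − α = −26/11 − (−2) = −26/11 + 2 = −4/11, so |u₁ − α| = 4/11.
u₂ − α = −1886/935 − (−2) = −1886/935 + 2 = −16/935, so |u₂ − α| = 16/935.
|u₁ − α|² = 16/121.
Ratio = (16/935) / (16/121) = 11/85.

11/85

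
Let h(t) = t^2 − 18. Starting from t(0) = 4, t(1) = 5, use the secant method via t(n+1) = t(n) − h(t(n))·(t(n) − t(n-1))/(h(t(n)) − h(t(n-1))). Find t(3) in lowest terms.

352/83

h(4) = −2, h(5) = 7. t(2) = 5 − 7·(5 − 4)/(7 − (−2)) = 38/9.
h(5) = 7, h(38/9) = −14/81. t(3) = (38/9) − (−14/81)·((38/9) − 5)/((−14/81) − 7) = 352/83.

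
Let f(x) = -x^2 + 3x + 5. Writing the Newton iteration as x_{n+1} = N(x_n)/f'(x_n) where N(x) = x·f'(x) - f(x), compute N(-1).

f'(x) = -2x + 3.
N(x) = x·f'(x) - f(x) = x·(-2x + 3) - (-x^2 + 3x + 5) = -x^2 - 5.
N(-1) = -6.

-6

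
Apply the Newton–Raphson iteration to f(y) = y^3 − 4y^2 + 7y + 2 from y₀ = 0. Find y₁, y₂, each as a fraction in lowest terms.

f'(y) = 3y^2 − 8y + 7.
f(0) = 2, f'(0) = 7, so y₁ = 0 − 2/7 = −2/7.
f(−2/7) = −120/343, f'(−2/7) = 467/49, so y₂ = (−2/7) − (−120/343)/(467/49) = −814/3269.

y₁ = −2/7, y₂ = −814/3269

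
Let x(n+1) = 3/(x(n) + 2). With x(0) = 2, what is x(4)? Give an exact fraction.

x(1) = 3/(2 + 2) = 3/4.
x(2) = 3/(3/4 + 2) = 12/11.
x(3) = 3/(12/11 + 2) = 33/34.
x(4) = 3/(33/34 + 2) = 102/101.

102/101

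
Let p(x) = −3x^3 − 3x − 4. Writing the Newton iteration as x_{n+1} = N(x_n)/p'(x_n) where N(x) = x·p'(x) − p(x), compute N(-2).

52

p'(x) = −9x^2 − 3.
N(x) = x·p'(x) − p(x) = x·(−9x^2 − 3) − (−3x^3 − 3x − 4) = −6x^3 + 4.
N(-2) = 52.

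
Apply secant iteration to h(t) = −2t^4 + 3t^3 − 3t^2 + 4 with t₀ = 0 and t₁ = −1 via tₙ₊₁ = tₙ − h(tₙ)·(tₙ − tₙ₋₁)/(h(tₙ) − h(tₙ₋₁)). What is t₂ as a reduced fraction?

h(0) = 4, h(−1) = −4. t₂ = (−1) − (−4)·((−1) − 0)/((−4) − 4) = −1/2.

−1/2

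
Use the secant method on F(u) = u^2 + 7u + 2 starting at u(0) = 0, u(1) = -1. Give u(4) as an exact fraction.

-97/325

F(0) = 2, F(-1) = -4. u(2) = (-1) - (-4)·((-1) - 0)/((-4) - 2) = -1/3.
F(-1) = -4, F(-1/3) = -2/9. u(3) = (-1/3) - (-2/9)·((-1/3) - (-1))/((-2/9) - (-4)) = -5/17.
F(-1/3) = -2/9, F(-5/17) = 8/289. u(4) = (-5/17) - (8/289)·((-5/17) - (-1/3))/((8/289) - (-2/9)) = -97/325.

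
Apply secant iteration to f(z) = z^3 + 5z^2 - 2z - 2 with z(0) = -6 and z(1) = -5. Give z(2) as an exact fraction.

-89/17

f(-6) = -26, f(-5) = 8. z(2) = (-5) - 8·((-5) - (-6))/(8 - (-26)) = -89/17.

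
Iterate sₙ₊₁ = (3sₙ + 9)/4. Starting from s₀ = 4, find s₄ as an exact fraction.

s₁ = (3·4 + 9)/4 = 21/4.
s₂ = (3·(21/4) + 9)/4 = 99/16.
s₃ = (3·(99/16) + 9)/4 = 441/64.
s₄ = (3·(441/64) + 9)/4 = 1899/256.

1899/256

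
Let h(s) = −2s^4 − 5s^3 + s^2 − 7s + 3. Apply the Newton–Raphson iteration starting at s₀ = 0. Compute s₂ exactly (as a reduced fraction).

4569/11438

h'(s) = −8s^3 − 15s^2 + 2s − 7.
h(0) = 3, h'(0) = −7, so s₁ = 0 − 3/(−7) = 3/7.
h(3/7) = −666/2401, h'(3/7) = −3268/343, so s₂ = (3/7) − (−666/2401)/(−3268/343) = 4569/11438.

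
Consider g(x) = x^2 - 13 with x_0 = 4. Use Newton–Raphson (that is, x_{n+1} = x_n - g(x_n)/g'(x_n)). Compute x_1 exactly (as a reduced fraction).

g'(x) = 2x.
g(4) = 3, g'(4) = 8, so x_1 = 4 - 3/8 = 29/8.

29/8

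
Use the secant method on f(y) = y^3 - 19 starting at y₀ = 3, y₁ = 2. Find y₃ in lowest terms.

f(3) = 8, f(2) = -11. y₂ = 2 - (-11)·(2 - 3)/((-11) - 8) = 49/19.
f(2) = -11, f(49/19) = -12672/6859. y₃ = (49/19) - (-12672/6859)·((49/19) - 2)/((-12672/6859) - (-11)) = 15385/5707.

15385/5707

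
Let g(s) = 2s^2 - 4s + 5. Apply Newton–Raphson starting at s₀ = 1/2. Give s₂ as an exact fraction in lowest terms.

g'(s) = 4s - 4.
g(1/2) = 7/2, g'(1/2) = -2, so s₁ = (1/2) - (7/2)/(-2) = 9/4.
g(9/4) = 49/8, g'(9/4) = 5, so s₂ = (9/4) - (49/8)/5 = 41/40.

41/40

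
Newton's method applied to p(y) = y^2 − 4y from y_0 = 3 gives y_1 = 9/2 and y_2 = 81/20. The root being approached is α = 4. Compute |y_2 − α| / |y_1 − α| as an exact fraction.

1/10

y_1 − α = 9/2 − 4 = 1/2, so |y_1 − α| = 1/2.
y_2 − α = 81/20 − 4 = 1/20, so |y_2 − α| = 1/20.
Ratio = (1/20) / (1/2) = 1/10.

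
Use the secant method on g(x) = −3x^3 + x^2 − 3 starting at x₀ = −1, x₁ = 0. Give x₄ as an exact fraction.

−5088/5939

g(−1) = 1, g(0) = −3. x₂ = 0 − (−3)·(0 − (−1))/((−3) − 1) = −3/4.
g(0) = −3, g(−3/4) = −75/64. x₃ = (−3/4) − (−75/64)·((−3/4) − 0)/((−75/64) − (−3)) = −16/13.
g(−3/4) = −75/64, g(−16/13) = 9025/2197. x₄ = (−16/13) − (9025/2197)·((−16/13) − (−3/4))/((9025/2197) − (−75/64)) = −5088/5939.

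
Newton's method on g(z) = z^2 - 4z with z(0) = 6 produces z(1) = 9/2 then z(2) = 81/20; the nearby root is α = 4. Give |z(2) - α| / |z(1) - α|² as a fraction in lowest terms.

z(1) - α = 9/2 - 4 = 1/2, so |z(1) - α| = 1/2.
z(2) - α = 81/20 - 4 = 1/20, so |z(2) - α| = 1/20.
|z(1) - α|² = 1/4.
Ratio = (1/20) / (1/4) = 1/5.

1/5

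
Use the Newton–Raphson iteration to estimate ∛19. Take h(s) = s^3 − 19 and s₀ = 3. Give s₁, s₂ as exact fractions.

s₁ = 73/27, s₂ = 1152011/431649

h'(s) = 3s^2.
h(3) = 8, h'(3) = 27, so s₁ = 3 − 8/27 = 73/27.
h(73/27) = 15040/19683, h'(73/27) = 5329/243, so s₂ = (73/27) − (15040/19683)/(5329/243) = 1152011/431649.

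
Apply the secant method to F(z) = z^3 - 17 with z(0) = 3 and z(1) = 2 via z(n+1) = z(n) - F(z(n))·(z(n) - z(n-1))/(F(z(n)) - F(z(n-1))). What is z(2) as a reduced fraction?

47/19

F(3) = 10, F(2) = -9. z(2) = 2 - (-9)·(2 - 3)/((-9) - 10) = 47/19.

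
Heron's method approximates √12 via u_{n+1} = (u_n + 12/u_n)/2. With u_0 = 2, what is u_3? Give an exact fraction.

u_1 = (2 + 12/2)/2 = 4.
u_2 = (4 + 12/4)/2 = 7/2.
u_3 = (7/2 + 12/(7/2))/2 = 97/28.

97/28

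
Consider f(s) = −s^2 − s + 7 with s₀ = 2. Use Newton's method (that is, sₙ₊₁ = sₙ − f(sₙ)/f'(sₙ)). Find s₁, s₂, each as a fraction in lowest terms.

f'(s) = −2s − 1.
f(2) = 1, f'(2) = −5, so s₁ = 2 − 1/(−5) = 11/5.
f(11/5) = −1/25, f'(11/5) = −27/5, so s₂ = (11/5) − (−1/25)/(−27/5) = 296/135.

s₁ = 11/5, s₂ = 296/135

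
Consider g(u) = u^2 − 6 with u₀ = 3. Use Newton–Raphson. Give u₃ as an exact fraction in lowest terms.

4801/1960

g'(u) = 2u.
g(3) = 3, g'(3) = 6, so u₁ = 3 − 3/6 = 5/2.
g(5/2) = 1/4, g'(5/2) = 5, so u₂ = (5/2) − (1/4)/5 = 49/20.
g(49/20) = 1/400, g'(49/20) = 49/10, so u₃ = (49/20) − (1/400)/(49/10) = 4801/1960.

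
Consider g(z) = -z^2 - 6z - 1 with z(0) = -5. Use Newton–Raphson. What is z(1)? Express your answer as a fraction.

-6

g'(z) = -2z - 6.
g(-5) = 4, g'(-5) = 4, so z(1) = (-5) - 4/4 = -6.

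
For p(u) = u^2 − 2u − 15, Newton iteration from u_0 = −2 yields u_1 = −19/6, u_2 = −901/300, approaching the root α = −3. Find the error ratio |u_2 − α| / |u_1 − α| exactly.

u_1 − α = −19/6 − (−3) = −19/6 + 3 = −1/6, so |u_1 − α| = 1/6.
u_2 − α = −901/300 − (−3) = −901/300 + 3 = −1/300, so |u_2 − α| = 1/300.
Ratio = (1/300) / (1/6) = 1/50.

1/50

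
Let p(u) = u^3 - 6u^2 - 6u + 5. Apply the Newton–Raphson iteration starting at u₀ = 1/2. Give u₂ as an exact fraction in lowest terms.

4745/8559

p'(u) = 3u^2 - 12u - 6.
p(1/2) = 5/8, p'(1/2) = -45/4, so u₁ = (1/2) - (5/8)/(-45/4) = 5/9.
p(5/9) = -10/729, p'(5/9) = -317/27, so u₂ = (5/9) - (-10/729)/(-317/27) = 4745/8559.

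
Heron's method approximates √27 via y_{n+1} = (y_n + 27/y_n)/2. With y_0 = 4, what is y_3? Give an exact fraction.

25575217/4921952

y_1 = (4 + 27/4)/2 = 43/8.
y_2 = (43/8 + 27/(43/8))/2 = 3577/688.
y_3 = (3577/688 + 27/(3577/688))/2 = 25575217/4921952.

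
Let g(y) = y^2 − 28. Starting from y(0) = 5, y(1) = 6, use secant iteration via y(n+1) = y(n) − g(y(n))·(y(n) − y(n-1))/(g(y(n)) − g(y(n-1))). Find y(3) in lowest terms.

164/31

g(5) = −3, g(6) = 8. y(2) = 6 − 8·(6 − 5)/(8 − (−3)) = 58/11.
g(6) = 8, g(58/11) = −24/121. y(3) = (58/11) − (−24/121)·((58/11) − 6)/((−24/121) − 8) = 164/31.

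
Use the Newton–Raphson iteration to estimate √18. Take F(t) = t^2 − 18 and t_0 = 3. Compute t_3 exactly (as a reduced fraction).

577/136

F'(t) = 2t.
F(3) = −9, F'(3) = 6, so t_1 = 3 − (−9)/6 = 9/2.
F(9/2) = 9/4, F'(9/2) = 9, so t_2 = (9/2) − (9/4)/9 = 17/4.
F(17/4) = 1/16, F'(17/4) = 17/2, so t_3 = (17/4) − (1/16)/(17/2) = 577/136.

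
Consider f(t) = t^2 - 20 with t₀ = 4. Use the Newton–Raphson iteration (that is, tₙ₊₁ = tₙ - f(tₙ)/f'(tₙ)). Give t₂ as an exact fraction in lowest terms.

f'(t) = 2t.
f(4) = -4, f'(4) = 8, so t₁ = 4 - (-4)/8 = 9/2.
f(9/2) = 1/4, f'(9/2) = 9, so t₂ = (9/2) - (1/4)/9 = 161/36.

161/36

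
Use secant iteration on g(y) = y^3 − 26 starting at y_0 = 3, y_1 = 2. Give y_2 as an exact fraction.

g(3) = 1, g(2) = −18. y_2 = 2 − (−18)·(2 − 3)/((−18) − 1) = 56/19.

56/19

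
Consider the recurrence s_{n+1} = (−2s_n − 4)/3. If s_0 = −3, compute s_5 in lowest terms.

−124/243

s_1 = (−2·(−3) − 4)/3 = 2/3.
s_2 = (−2·(2/3) − 4)/3 = −16/9.
s_3 = (−2·(−16/9) − 4)/3 = −4/27.
s_4 = (−2·(−4/27) − 4)/3 = −100/81.
s_5 = (−2·(−100/81) − 4)/3 = −124/243.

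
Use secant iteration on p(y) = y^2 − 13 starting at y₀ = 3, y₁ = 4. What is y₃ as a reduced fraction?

191/53

p(3) = −4, p(4) = 3. y₂ = 4 − 3·(4 − 3)/(3 − (−4)) = 25/7.
p(4) = 3, p(25/7) = −12/49. y₃ = (25/7) − (−12/49)·((25/7) − 4)/((−12/49) − 3) = 191/53.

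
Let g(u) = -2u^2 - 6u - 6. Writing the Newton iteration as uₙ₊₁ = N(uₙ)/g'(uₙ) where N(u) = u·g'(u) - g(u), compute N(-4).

-26

g'(u) = -4u - 6.
N(u) = u·g'(u) - g(u) = u·(-4u - 6) - (-2u^2 - 6u - 6) = -2u^2 + 6.
N(-4) = -26.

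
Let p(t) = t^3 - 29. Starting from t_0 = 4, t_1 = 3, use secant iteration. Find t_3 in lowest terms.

p(4) = 35, p(3) = -2. t_2 = 3 - (-2)·(3 - 4)/((-2) - 35) = 113/37.
p(3) = -2, p(113/37) = -26040/50653. t_3 = (113/37) - (-26040/50653)·((113/37) - 3)/((-26040/50653) - (-2)) = 115637/37633.

115637/37633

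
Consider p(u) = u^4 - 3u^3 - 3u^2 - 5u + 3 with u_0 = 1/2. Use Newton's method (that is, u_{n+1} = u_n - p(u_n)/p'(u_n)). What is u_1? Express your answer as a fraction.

p'(u) = 4u^3 - 9u^2 - 6u - 5.
p(1/2) = -9/16, p'(1/2) = -39/4, so u_1 = (1/2) - (-9/16)/(-39/4) = 23/52.

23/52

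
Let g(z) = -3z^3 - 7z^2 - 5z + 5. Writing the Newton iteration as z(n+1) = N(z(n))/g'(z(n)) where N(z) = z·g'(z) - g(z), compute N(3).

g'(z) = -9z^2 - 14z - 5.
N(z) = z·g'(z) - g(z) = z·(-9z^2 - 14z - 5) - (-3z^3 - 7z^2 - 5z + 5) = -6z^3 - 7z^2 - 5.
N(3) = -230.

-230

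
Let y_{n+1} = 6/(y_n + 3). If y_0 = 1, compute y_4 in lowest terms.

26/19

y_1 = 6/(1 + 3) = 3/2.
y_2 = 6/(3/2 + 3) = 4/3.
y_3 = 6/(4/3 + 3) = 18/13.
y_4 = 6/(18/13 + 3) = 26/19.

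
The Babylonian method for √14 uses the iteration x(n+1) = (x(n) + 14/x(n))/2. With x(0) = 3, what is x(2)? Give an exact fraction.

x(1) = (3 + 14/3)/2 = 23/6.
x(2) = (23/6 + 14/(23/6))/2 = 1033/276.

1033/276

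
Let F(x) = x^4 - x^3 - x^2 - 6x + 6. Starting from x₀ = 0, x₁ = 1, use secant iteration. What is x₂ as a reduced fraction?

F(0) = 6, F(1) = -1. x₂ = 1 - (-1)·(1 - 0)/((-1) - 6) = 6/7.

6/7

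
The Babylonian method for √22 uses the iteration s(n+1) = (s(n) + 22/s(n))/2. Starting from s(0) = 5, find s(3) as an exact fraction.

s(1) = (5 + 22/5)/2 = 47/10.
s(2) = (47/10 + 22/(47/10))/2 = 4409/940.
s(3) = (4409/940 + 22/(4409/940))/2 = 38878481/8288920.

38878481/8288920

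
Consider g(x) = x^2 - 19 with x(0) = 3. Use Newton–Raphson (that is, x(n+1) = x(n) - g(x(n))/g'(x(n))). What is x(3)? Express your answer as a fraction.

g'(x) = 2x.
g(3) = -10, g'(3) = 6, so x(1) = 3 - (-10)/6 = 14/3.
g(14/3) = 25/9, g'(14/3) = 28/3, so x(2) = (14/3) - (25/9)/(28/3) = 367/84.
g(367/84) = 625/7056, g'(367/84) = 367/42, so x(3) = (367/84) - (625/7056)/(367/42) = 268753/61656.

268753/61656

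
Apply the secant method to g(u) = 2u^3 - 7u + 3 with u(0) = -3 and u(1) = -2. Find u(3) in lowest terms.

g(-3) = -30, g(-2) = 1. u(2) = (-2) - 1·((-2) - (-3))/(1 - (-30)) = -63/31.
g(-2) = 1, g(-63/31) = 13080/29791. u(3) = (-63/31) - (13080/29791)·((-63/31) - (-2))/((13080/29791) - 1) = -34383/16711.

-34383/16711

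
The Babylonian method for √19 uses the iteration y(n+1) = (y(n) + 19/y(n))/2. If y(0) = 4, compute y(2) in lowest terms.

2441/560

y(1) = (4 + 19/4)/2 = 35/8.
y(2) = (35/8 + 19/(35/8))/2 = 2441/560.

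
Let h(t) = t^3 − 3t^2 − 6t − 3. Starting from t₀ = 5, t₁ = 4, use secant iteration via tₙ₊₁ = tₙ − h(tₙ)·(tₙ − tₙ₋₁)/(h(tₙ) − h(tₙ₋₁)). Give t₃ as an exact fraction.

76644/17005

h(5) = 17, h(4) = −11. t₂ = 4 − (−11)·(4 − 5)/((−11) − 17) = 123/28.
h(4) = −11, h(123/28) = −54417/21952. t₃ = (123/28) − (−54417/21952)·((123/28) − 4)/((−54417/21952) − (−11)) = 76644/17005.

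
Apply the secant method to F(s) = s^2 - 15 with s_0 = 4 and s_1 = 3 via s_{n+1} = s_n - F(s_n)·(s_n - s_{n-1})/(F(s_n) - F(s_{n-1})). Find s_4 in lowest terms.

F(4) = 1, F(3) = -6. s_2 = 3 - (-6)·(3 - 4)/((-6) - 1) = 27/7.
F(3) = -6, F(27/7) = -6/49. s_3 = (27/7) - (-6/49)·((27/7) - 3)/((-6/49) - (-6)) = 31/8.
F(27/7) = -6/49, F(31/8) = 1/64. s_4 = (31/8) - (1/64)·((31/8) - (27/7))/((1/64) - (-6/49)) = 1677/433.

1677/433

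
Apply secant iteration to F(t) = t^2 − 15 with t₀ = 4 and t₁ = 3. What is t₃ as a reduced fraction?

F(4) = 1, F(3) = −6. t₂ = 3 − (−6)·(3 − 4)/((−6) − 1) = 27/7.
F(3) = −6, F(27/7) = −6/49. t₃ = (27/7) − (−6/49)·((27/7) − 3)/((−6/49) − (−6)) = 31/8.

31/8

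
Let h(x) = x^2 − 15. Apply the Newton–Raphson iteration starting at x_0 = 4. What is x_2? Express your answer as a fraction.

h'(x) = 2x.
h(4) = 1, h'(4) = 8, so x_1 = 4 − 1/8 = 31/8.
h(31/8) = 1/64, h'(31/8) = 31/4, so x_2 = (31/8) − (1/64)/(31/4) = 1921/496.

1921/496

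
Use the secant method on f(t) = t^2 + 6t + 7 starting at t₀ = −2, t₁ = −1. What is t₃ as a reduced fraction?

−8/5

f(−2) = −1, f(−1) = 2. t₂ = (−1) − 2·((−1) − (−2))/(2 − (−1)) = −5/3.
f(−1) = 2, f(−5/3) = −2/9. t₃ = (−5/3) − (−2/9)·((−5/3) − (−1))/((−2/9) − 2) = −8/5.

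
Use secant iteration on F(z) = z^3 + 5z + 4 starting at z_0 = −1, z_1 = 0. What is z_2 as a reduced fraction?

−2/3

F(−1) = −2, F(0) = 4. z_2 = 0 − 4·(0 − (−1))/(4 − (−2)) = −2/3.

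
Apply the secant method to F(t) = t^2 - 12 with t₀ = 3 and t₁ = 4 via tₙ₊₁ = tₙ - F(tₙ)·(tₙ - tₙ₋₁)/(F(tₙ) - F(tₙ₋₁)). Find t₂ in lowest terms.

24/7

F(3) = -3, F(4) = 4. t₂ = 4 - 4·(4 - 3)/(4 - (-3)) = 24/7.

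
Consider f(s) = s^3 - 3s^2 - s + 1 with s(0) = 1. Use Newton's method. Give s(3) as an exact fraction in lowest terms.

3169/6877

f'(s) = 3s^2 - 6s - 1.
f(1) = -2, f'(1) = -4, so s(1) = 1 - (-2)/(-4) = 1/2.
f(1/2) = -1/8, f'(1/2) = -13/4, so s(2) = (1/2) - (-1/8)/(-13/4) = 6/13.
f(6/13) = -5/2197, f'(6/13) = -529/169, so s(3) = (6/13) - (-5/2197)/(-529/169) = 3169/6877.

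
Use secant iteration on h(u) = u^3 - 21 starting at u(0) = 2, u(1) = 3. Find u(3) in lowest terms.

h(2) = -13, h(3) = 6. u(2) = 3 - 6·(3 - 2)/(6 - (-13)) = 51/19.
h(3) = 6, h(51/19) = -11388/6859. u(3) = (51/19) - (-11388/6859)·((51/19) - 3)/((-11388/6859) - 6) = 8035/2919.

8035/2919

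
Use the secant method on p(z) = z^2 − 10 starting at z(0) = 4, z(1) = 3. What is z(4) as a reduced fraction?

3001/949

p(4) = 6, p(3) = −1. z(2) = 3 − (−1)·(3 − 4)/((−1) − 6) = 22/7.
p(3) = −1, p(22/7) = −6/49. z(3) = (22/7) − (−6/49)·((22/7) − 3)/((−6/49) − (−1)) = 136/43.
p(22/7) = −6/49, p(136/43) = 6/1849. z(4) = (136/43) − (6/1849)·((136/43) − (22/7))/((6/1849) − (−6/49)) = 3001/949.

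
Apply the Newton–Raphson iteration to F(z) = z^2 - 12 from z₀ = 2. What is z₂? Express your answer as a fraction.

7/2

F'(z) = 2z.
F(2) = -8, F'(2) = 4, so z₁ = 2 - (-8)/4 = 4.
F(4) = 4, F'(4) = 8, so z₂ = 4 - 4/8 = 7/2.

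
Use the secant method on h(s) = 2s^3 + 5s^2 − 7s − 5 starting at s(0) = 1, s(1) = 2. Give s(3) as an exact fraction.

h(1) = −5, h(2) = 17. s(2) = 2 − 17·(2 − 1)/(17 − (−5)) = 27/22.
h(2) = 17, h(27/22) = −3145/1331. s(3) = (27/22) − (−3145/1331)·((27/22) − 2)/((−3145/1331) − 17) = 4007/3032.

4007/3032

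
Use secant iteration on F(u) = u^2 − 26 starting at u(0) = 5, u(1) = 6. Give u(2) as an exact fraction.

56/11

F(5) = −1, F(6) = 10. u(2) = 6 − 10·(6 − 5)/(10 − (−1)) = 56/11.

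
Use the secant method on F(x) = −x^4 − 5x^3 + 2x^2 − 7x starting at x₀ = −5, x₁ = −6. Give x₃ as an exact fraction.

F(−5) = 85, F(−6) = −102. x₂ = (−6) − (−102)·((−6) − (−5))/((−102) − 85) = −60/11.
F(−6) = −102, F(−60/11) = 350220/14641. x₃ = (−60/11) − (350220/14641)·((−60/11) − (−6))/((350220/14641) − (−102)) = −1707840/307267.

−1707840/307267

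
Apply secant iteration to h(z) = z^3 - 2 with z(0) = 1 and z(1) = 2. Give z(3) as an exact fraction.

h(1) = -1, h(2) = 6. z(2) = 2 - 6·(2 - 1)/(6 - (-1)) = 8/7.
h(2) = 6, h(8/7) = -174/343. z(3) = (8/7) - (-174/343)·((8/7) - 2)/((-174/343) - 6) = 75/62.

75/62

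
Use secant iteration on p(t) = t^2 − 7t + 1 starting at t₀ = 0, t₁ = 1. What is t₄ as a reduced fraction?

41/281

p(0) = 1, p(1) = −5. t₂ = 1 − (−5)·(1 − 0)/((−5) − 1) = 1/6.
p(1) = −5, p(1/6) = −5/36. t₃ = (1/6) − (−5/36)·((1/6) − 1)/((−5/36) − (−5)) = 1/7.
p(1/6) = −5/36, p(1/7) = 1/49. t₄ = (1/7) − (1/49)·((1/7) − (1/6))/((1/49) − (−5/36)) = 41/281.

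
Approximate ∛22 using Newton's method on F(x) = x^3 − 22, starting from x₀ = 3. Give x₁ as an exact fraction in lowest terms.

F'(x) = 3x^2.
F(3) = 5, F'(3) = 27, so x₁ = 3 − 5/27 = 76/27.

76/27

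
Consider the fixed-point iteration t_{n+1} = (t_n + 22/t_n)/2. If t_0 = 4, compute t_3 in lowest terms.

t_1 = (4 + 22/4)/2 = 19/4.
t_2 = (19/4 + 22/(19/4))/2 = 713/152.
t_3 = (713/152 + 22/(713/152))/2 = 1016657/216752.

1016657/216752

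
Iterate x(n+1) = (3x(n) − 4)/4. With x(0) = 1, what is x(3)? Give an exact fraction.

x(1) = (3·1 − 4)/4 = −1/4.
x(2) = (3·(−1/4) − 4)/4 = −19/16.
x(3) = (3·(−19/16) − 4)/4 = −121/64.

−121/64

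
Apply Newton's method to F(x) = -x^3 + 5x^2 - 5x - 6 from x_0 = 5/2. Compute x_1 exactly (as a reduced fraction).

24/5

F'(x) = -3x^2 + 10x - 5.
F(5/2) = -23/8, F'(5/2) = 5/4, so x_1 = (5/2) - (-23/8)/(5/4) = 24/5.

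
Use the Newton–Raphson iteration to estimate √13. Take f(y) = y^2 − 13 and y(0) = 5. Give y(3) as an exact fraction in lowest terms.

117487/32585

f'(y) = 2y.
f(5) = 12, f'(5) = 10, so y(1) = 5 − 12/10 = 19/5.
f(19/5) = 36/25, f'(19/5) = 38/5, so y(2) = (19/5) − (36/25)/(38/5) = 343/95.
f(343/95) = 324/9025, f'(343/95) = 686/95, so y(3) = (343/95) − (324/9025)/(686/95) = 117487/32585.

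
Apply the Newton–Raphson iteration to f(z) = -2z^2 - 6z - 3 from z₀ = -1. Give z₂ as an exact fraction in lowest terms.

f'(z) = -4z - 6.
f(-1) = 1, f'(-1) = -2, so z₁ = (-1) - 1/(-2) = -1/2.
f(-1/2) = -1/2, f'(-1/2) = -4, so z₂ = (-1/2) - (-1/2)/(-4) = -5/8.

-5/8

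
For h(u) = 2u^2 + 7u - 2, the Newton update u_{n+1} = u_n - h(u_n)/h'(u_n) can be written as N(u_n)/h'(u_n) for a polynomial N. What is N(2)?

10

h'(u) = 4u + 7.
N(u) = u·h'(u) - h(u) = u·(4u + 7) - (2u^2 + 7u - 2) = 2u^2 + 2.
N(2) = 10.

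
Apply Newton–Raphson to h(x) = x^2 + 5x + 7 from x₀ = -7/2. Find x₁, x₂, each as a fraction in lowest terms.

x₁ = -21/8, x₂ = 7/16

h'(x) = 2x + 5.
h(-7/2) = 7/4, h'(-7/2) = -2, so x₁ = (-7/2) - (7/4)/(-2) = -21/8.
h(-21/8) = 49/64, h'(-21/8) = -1/4, so x₂ = (-21/8) - (49/64)/(-1/4) = 7/16.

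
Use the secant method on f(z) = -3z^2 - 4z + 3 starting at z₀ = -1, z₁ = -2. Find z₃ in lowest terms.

-69/37

f(-1) = 4, f(-2) = -1. z₂ = (-2) - (-1)·((-2) - (-1))/((-1) - 4) = -9/5.
f(-2) = -1, f(-9/5) = 12/25. z₃ = (-9/5) - (12/25)·((-9/5) - (-2))/((12/25) - (-1)) = -69/37.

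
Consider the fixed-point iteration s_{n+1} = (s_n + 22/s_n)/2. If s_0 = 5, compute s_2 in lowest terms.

4409/940

s_1 = (5 + 22/5)/2 = 47/10.
s_2 = (47/10 + 22/(47/10))/2 = 4409/940.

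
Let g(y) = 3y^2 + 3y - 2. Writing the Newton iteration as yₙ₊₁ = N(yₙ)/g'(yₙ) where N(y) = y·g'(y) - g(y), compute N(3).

g'(y) = 6y + 3.
N(y) = y·g'(y) - g(y) = y·(6y + 3) - (3y^2 + 3y - 2) = 3y^2 + 2.
N(3) = 29.

29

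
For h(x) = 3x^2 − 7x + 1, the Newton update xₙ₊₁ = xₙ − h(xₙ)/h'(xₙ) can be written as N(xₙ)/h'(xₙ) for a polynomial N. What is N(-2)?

h'(x) = 6x − 7.
N(x) = x·h'(x) − h(x) = x·(6x − 7) − (3x^2 − 7x + 1) = 3x^2 − 1.
N(-2) = 11.

11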